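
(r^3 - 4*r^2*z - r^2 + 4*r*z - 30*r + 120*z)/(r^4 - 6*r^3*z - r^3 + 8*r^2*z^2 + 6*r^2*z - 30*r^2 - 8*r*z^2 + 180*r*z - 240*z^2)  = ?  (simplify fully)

Factor: r^3 - 4*r^2*z - r^2 + 4*r*z - 30*r + 120*z = (r - 4*z)*(r + 5)*(r - 6);  r^4 - 6*r^3*z - r^3 + 8*r^2*z^2 + 6*r^2*z - 30*r^2 - 8*r*z^2 + 180*r*z - 240*z^2 = (r + 5)*(r - 2*z)*(r - 4*z)*(r - 6)
Cancel the common factors (r + 5), (r - 6), (r - 4*z).

-1/(-r + 2*z)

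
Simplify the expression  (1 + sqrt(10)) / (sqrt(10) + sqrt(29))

(-10 - sqrt(10) + sqrt(29) + sqrt(290))/19

Multiply numerator and denominator by -sqrt(29) + sqrt(10).
Denominator becomes -19; numerator becomes -sqrt(290) - sqrt(29) + sqrt(10) + 10.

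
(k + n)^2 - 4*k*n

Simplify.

(k - n)^2

Expanding gives k^2 - 2*k*n + n^2, a perfect square.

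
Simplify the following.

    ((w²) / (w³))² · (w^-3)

Inside the bracket: (w^-1)
Raise to the power 2: (w^-2)
Multiply by (w^-3): add exponents.

w^(-5)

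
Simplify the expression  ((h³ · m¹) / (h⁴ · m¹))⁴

h^(-4)

Inside the bracket: (h^-1)
Raise to the power 4: (h^-4)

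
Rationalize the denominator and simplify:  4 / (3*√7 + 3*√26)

(-4*√7 + 4*√26)/57

Multiply numerator and denominator by -3*√26 + 3*√7.
Denominator becomes -171; numerator becomes -12*√26 + 12*√7.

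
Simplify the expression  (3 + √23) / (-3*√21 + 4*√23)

(9*√21 + 12*√23 + 3*√483 + 92)/179

Multiply numerator and denominator by 3*√21 + 4*√23.
Denominator becomes 179; numerator becomes 9*√21 + 12*√23 + 3*√483 + 92.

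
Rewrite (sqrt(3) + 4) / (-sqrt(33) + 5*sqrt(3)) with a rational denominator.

(3*sqrt(11) + 15 + 4*sqrt(33) + 20*sqrt(3))/42

Multiply numerator and denominator by sqrt(33) + 5*sqrt(3).
Denominator becomes 42; numerator becomes 3*sqrt(11) + 15 + 4*sqrt(33) + 20*sqrt(3).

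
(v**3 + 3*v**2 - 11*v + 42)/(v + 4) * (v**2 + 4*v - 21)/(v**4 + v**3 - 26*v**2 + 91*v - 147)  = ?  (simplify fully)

(v + 6)/(v + 4)

Factor: v**3 + 3*v**2 - 11*v + 42 = (v + 6)*(v**2 - 3*v + 7);  v**2 + 4*v - 21 = (v + 7)*(v - 3);  v**4 + v**3 - 26*v**2 + 91*v - 147 = (v + 7)*(v**2 - 3*v + 7)*(v - 3)
Cancel the common factors (v**2 - 3*v + 7), (v - 3), (v + 7).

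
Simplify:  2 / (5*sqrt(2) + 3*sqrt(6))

(-5*sqrt(2) + 3*sqrt(6))/2

Multiply numerator and denominator by -3*sqrt(6) + 5*sqrt(2).
Denominator becomes -4; numerator becomes -6*sqrt(6) + 10*sqrt(2).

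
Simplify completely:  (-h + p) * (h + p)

-h^2 + p^2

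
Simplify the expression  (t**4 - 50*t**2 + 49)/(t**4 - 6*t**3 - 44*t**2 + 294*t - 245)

(t + 1)/(t - 5)

Factor: t**4 - 50*t**2 + 49 = (t - 1)*(t + 7)*(t - 7)*(t + 1);  t**4 - 6*t**3 - 44*t**2 + 294*t - 245 = (t - 5)*(t - 1)*(t + 7)*(t - 7)
Cancel the common factors (t + 7), (t - 1), (t - 7).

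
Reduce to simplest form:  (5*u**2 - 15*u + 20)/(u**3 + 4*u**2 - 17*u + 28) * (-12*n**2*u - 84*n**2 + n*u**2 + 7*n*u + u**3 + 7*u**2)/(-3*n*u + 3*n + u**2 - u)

(20*n + 5*u)/(u - 1)

Factor: 5*u**2 - 15*u + 20 = 5*(u**2 - 3*u + 4);  u**3 + 4*u**2 - 17*u + 28 = (u**2 - 3*u + 4)*(u + 7);  -12*n**2*u - 84*n**2 + n*u**2 + 7*n*u + u**3 + 7*u**2 = (4*n + u)*(u + 7)*(-3*n + u);  -3*n*u + 3*n + u**2 - u = (-3*n + u)*(u - 1)
Cancel the common factors (u**2 - 3*u + 4), (-3*n + u), (u + 7).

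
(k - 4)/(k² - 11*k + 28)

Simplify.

1/(k - 7)

Factor: k² - 11*k + 28 = (k - 7)·(k - 4)
Cancel the common factor (k - 4).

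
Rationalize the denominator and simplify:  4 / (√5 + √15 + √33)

(-120*√11 - 52*√33 + 92*√15 + 172*√5)/131

Group as (√5 + √33) + √15; multiply by (√5 + √33) - √15, then rationalise the remaining surd.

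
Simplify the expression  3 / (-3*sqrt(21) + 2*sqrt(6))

(-3*sqrt(21) - 2*sqrt(6))/55

Multiply numerator and denominator by 2*sqrt(6) + 3*sqrt(21).
Denominator becomes -165; numerator becomes 6*sqrt(6) + 9*sqrt(21).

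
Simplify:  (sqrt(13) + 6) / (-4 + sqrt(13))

Multiply numerator and denominator by -4 - sqrt(13).
Denominator becomes 3; numerator becomes -37 - 10*sqrt(13).

(-37 - 10*sqrt(13))/3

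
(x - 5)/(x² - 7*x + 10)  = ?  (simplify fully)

Factor: x² - 7*x + 10 = (x - 5)·(x - 2)
Cancel the common factor (x - 5).

1/(x - 2)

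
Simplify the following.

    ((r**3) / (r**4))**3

Inside the bracket: (r**-1)
Raise to the power 3: (r**-3)

r**(-3)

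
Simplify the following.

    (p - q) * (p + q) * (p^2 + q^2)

p^4 - q^4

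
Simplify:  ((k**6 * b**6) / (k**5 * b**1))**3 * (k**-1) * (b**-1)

Inside the bracket: k**1 * b**5
Raise to the power 3: k**3 * b**15
Multiply by (k**-1) * (b**-1): add exponents.

b**14*k**2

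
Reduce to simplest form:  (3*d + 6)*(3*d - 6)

9*d^2 - 36

Difference of squares with P = 3*d, Q = 6.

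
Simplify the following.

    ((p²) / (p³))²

p^(-2)

Inside the bracket: (p^-1)
Raise to the power 2: (p^-2)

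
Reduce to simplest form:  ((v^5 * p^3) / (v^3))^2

p^6*v^4

Inside the bracket: v^2 * p^3
Raise to the power 2: v^4 * p^6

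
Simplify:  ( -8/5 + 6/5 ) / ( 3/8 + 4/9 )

Numerator: -8/5 + 6/5 = -2/5
Denominator: 3/8 + 4/9 = 59/72
Divide: (-2/5) · (72/59) = -144/295

-144/295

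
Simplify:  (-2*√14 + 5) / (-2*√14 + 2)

(-3*√14 + 23)/26

Multiply numerator and denominator by 2 + 2*√14.
Denominator becomes -52; numerator becomes -46 + 6*√14.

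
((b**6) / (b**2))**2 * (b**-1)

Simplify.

Inside the bracket: b**4
Raise to the power 2: b**8
Multiply by (b**-1): add exponents.

b**7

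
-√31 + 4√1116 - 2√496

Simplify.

√31 = √31; 4√1116 = 24*√31; 2√496 = 8*√31
Combine: (-1 + 24 - 8)·√31 = 15*√31

15*√31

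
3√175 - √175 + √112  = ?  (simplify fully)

14*√7

3√175 = 15*√7; √175 = 5*√7; √112 = 4*√7
Combine: (15 - 5 + 4)·√7 = 14*√7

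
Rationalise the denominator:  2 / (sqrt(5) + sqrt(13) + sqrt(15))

(-20*sqrt(39) + 6*sqrt(15) + 14*sqrt(13) + 46*sqrt(5))/251

Group as (sqrt(5) + sqrt(13)) + sqrt(15); multiply by (sqrt(5) + sqrt(13)) - sqrt(15), then rationalise the remaining surd.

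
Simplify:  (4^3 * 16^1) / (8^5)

2^(-5)

4^3 = 2^6; 16^1 = 2^4; 8^5 = 2^15
Combine exponents: 2^(-5)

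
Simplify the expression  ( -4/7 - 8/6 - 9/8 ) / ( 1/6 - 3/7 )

Numerator: -4/7 - 8/6 - 9/8 = -509/168
Denominator: 1/6 - 3/7 = -11/42
Divide: (-509/168) · (-42/11) = 509/44

509/44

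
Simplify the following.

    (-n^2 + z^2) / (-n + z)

Factor z^2 - n^2 and cancel (-n + z).

n + z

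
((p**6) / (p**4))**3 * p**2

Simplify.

Inside the bracket: p**2
Raise to the power 3: p**6
Multiply by p**2: add exponents.

p**8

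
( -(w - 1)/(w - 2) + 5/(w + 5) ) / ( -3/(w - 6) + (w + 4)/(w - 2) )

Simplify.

Numerator: -(w - 1)/(w - 2) + 5/(w + 5) = (-w**2 + w - 5)/(w**2 + 3*w - 10)
Denominator: -3/(w - 6) + (w + 4)/(w - 2) = (w**2 - 5*w - 18)/(w**2 - 8*w + 12)
Divide: ((-w**2 + w - 5)/(w**2 + 3*w - 10)) · ((w**2 - 8*w + 12)/(w**2 - 5*w - 18)) = (-w**3 + 7*w**2 - 11*w + 30)/(w**3 - 43*w - 90)

(-w**3 + 7*w**2 - 11*w + 30)/(w**3 - 43*w - 90)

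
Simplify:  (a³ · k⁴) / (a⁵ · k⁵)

Quotient: (a^-2) · (k^-1)

1/(a²*k)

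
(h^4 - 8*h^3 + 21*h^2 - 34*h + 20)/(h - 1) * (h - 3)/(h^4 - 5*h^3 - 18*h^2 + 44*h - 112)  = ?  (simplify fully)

Factor: h^4 - 8*h^3 + 21*h^2 - 34*h + 20 = (h - 5)*(h - 1)*(h^2 - 2*h + 4);  h^4 - 5*h^3 - 18*h^2 + 44*h - 112 = (h + 4)*(h - 7)*(h^2 - 2*h + 4)
Cancel the common factors (h^2 - 2*h + 4), (h - 1).

(h^2 - 8*h + 15)/(h^2 - 3*h - 28)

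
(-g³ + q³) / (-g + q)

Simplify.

g² + g*q + q²

Factor as (a-b)(a^2+ab+b^2) with a=q, b=g.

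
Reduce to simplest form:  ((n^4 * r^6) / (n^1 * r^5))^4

n^12*r^4

Inside the bracket: n^3 * r^1
Raise to the power 4: n^12 * r^4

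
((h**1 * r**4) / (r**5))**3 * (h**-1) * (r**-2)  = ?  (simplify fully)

h**2/r**5

Inside the bracket: h**1 * (r**-1)
Raise to the power 3: h**3 * (r**-3)
Multiply by (h**-1) * (r**-2): add exponents.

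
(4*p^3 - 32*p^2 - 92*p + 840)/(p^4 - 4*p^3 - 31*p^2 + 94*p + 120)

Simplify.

(4*p - 28)/(p^2 - 3*p - 4)

Factor: 4*p^3 - 32*p^2 - 92*p + 840 = 4*(p - 6)*(p - 7)*(p + 5);  p^4 - 4*p^3 - 31*p^2 + 94*p + 120 = (p + 5)*(p - 6)*(p + 1)*(p - 4)
Cancel the common factors (p + 5), (p - 6).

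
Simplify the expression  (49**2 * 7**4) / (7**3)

7**5

49**2 = 7**4; 7**4 = 7**4; 7**3 = 7**3
Combine exponents: 7**5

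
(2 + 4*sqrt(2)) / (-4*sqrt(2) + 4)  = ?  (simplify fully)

(-5 - 3*sqrt(2))/2

Multiply numerator and denominator by 4 + 4*sqrt(2).
Denominator becomes -16; numerator becomes 24*sqrt(2) + 40.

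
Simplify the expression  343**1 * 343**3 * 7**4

343**1 = 7**3; 343**3 = 7**9; 7**4 = 7**4
Combine exponents: 7**16

7**16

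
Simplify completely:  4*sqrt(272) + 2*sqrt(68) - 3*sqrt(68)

4*sqrt(272) = 16*sqrt(17); 2*sqrt(68) = 4*sqrt(17); 3*sqrt(68) = 6*sqrt(17)
Combine: (16 + 4 - 6)·sqrt(17) = 14*sqrt(17)

14*sqrt(17)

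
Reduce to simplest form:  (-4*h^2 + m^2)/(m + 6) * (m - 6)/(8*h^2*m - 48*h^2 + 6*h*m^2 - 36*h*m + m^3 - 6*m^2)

(-2*h + m)/(4*h*m + 24*h + m^2 + 6*m)

Factor: -4*h^2 + m^2 = (2*h + m)*(-2*h + m);  8*h^2*m - 48*h^2 + 6*h*m^2 - 36*h*m + m^3 - 6*m^2 = (m - 6)*(2*h + m)*(4*h + m)
Cancel the common factors (2*h + m), (m - 6).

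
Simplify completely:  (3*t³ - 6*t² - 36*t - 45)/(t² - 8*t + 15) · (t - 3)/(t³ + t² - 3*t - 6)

Factor: 3*t³ - 6*t² - 36*t - 45 = 3·(t² + 3*t + 3)·(t - 5);  t² - 8*t + 15 = (t - 3)·(t - 5);  t³ + t² - 3*t - 6 = (t - 2)·(t² + 3*t + 3)
Cancel the common factors (t² + 3*t + 3), (t - 3), (t - 5).

3/(t - 2)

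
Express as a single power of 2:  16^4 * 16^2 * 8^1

2^27

16^4 = 2^16; 16^2 = 2^8; 8^1 = 2^3
Combine exponents: 2^27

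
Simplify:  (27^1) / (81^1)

27^1 = 3^3; 81^1 = 3^4
Combine exponents: 3^(-1)

3^(-1)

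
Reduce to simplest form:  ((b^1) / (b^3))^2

Inside the bracket: (b^-2)
Raise to the power 2: (b^-4)

b^(-4)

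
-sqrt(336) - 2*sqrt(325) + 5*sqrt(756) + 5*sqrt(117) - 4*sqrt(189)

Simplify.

5*sqrt(13) + 14*sqrt(21)

sqrt(336) = 4*sqrt(21); 2*sqrt(325) = 10*sqrt(13); 5*sqrt(756) = 30*sqrt(21); 5*sqrt(117) = 15*sqrt(13); 4*sqrt(189) = 12*sqrt(21)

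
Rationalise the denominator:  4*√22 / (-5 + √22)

(-20*√22 - 88)/3

Multiply numerator and denominator by -5 - √22.
Denominator becomes 3; numerator becomes -20*√22 - 88.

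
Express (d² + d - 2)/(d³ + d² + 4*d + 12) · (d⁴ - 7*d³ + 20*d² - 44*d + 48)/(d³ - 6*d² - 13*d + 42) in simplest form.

Factor: d² + d - 2 = (d + 2)·(d - 1);  d³ + d² + 4*d + 12 = (d + 2)·(d² - d + 6);  d⁴ - 7*d³ + 20*d² - 44*d + 48 = (d - 2)·(d - 4)·(d² - d + 6);  d³ - 6*d² - 13*d + 42 = (d + 3)·(d - 2)·(d - 7)
Cancel the common factors (d² - d + 6), (d - 2), (d + 2).

(d² - 5*d + 4)/(d² - 4*d - 21)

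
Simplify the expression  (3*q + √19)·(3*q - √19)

Product of conjugates: (P+Q)(P-Q) = P^2 - Q^2.

9*q² - 19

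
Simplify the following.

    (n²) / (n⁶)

Quotient: (n^-4)

n^(-4)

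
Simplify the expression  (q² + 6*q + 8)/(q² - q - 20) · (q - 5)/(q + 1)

Factor: q² + 6*q + 8 = (q + 4)·(q + 2);  q² - q - 20 = (q - 5)·(q + 4)
Cancel the common factors (q - 5), (q + 4).

(q + 2)/(q + 1)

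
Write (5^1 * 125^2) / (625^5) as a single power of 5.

5^1 = 5^1; 125^2 = 5^6; 625^5 = 5^20
Combine exponents: 5^(-13)

5^(-13)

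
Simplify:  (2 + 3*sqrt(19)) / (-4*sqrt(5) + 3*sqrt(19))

Multiply numerator and denominator by 4*sqrt(5) + 3*sqrt(19).
Denominator becomes 91; numerator becomes 8*sqrt(5) + 6*sqrt(19) + 12*sqrt(95) + 171.

(8*sqrt(5) + 6*sqrt(19) + 12*sqrt(95) + 171)/91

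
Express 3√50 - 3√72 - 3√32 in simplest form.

3√50 = 15*√2; 3√72 = 18*√2; 3√32 = 12*√2
Combine: (15 - 18 - 12)·√2 = -15*√2

-15*√2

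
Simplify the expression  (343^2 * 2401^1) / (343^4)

7^(-2)

343^2 = 7^6; 2401^1 = 7^4; 343^4 = 7^12
Combine exponents: 7^(-2)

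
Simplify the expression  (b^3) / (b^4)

1/b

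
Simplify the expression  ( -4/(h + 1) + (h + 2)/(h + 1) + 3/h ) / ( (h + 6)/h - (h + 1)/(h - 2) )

(h**3 - h**2 + h - 6)/(3*h**2 - 9*h - 12)

Numerator: -4/(h + 1) + (h + 2)/(h + 1) + 3/h = (h**2 + h + 3)/(h**2 + h)
Denominator: (h + 6)/h - (h + 1)/(h - 2) = (3*h - 12)/(h**2 - 2*h)
Divide: ((h**2 + h + 3)/(h**2 + h)) · ((h**2 - 2*h)/(3*h - 12)) = (h**3 - h**2 + h - 6)/(3*h**2 - 9*h - 12)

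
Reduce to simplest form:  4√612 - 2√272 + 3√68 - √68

20*√17

4√612 = 24*√17; 2√272 = 8*√17; 3√68 = 6*√17; √68 = 2*√17
Combine: (24 - 8 + 6 - 2)·√17 = 20*√17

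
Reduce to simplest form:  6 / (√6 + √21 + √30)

Group as (√21 + √30) + √6; multiply by (√21 + √30) - √6, then rationalise the remaining surd.

(-8*√105 - 2*√30 + 10*√21 + 30*√6)/55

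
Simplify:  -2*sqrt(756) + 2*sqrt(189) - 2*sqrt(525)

-16*sqrt(21)

2*sqrt(756) = 12*sqrt(21); 2*sqrt(189) = 6*sqrt(21); 2*sqrt(525) = 10*sqrt(21)
Combine: (-12 + 6 - 10)·sqrt(21) = -16*sqrt(21)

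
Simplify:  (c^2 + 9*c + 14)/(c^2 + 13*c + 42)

(c + 2)/(c + 6)

Factor: c^2 + 9*c + 14 = (c + 7)*(c + 2);  c^2 + 13*c + 42 = (c + 7)*(c + 6)
Cancel the common factor (c + 7).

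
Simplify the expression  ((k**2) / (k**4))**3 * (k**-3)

k**(-9)

Inside the bracket: (k**-2)
Raise to the power 3: (k**-6)
Multiply by (k**-3): add exponents.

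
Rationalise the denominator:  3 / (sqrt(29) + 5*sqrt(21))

Multiply numerator and denominator by -sqrt(29) + 5*sqrt(21).
Denominator becomes 496; numerator becomes -3*sqrt(29) + 15*sqrt(21).

(-3*sqrt(29) + 15*sqrt(21))/496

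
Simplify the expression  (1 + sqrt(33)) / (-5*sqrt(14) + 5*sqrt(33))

(sqrt(14) + sqrt(33) + sqrt(462) + 33)/95

Multiply numerator and denominator by 5*sqrt(14) + 5*sqrt(33).
Denominator becomes 475; numerator becomes 5*sqrt(14) + 5*sqrt(33) + 5*sqrt(462) + 165.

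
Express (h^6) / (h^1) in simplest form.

h^5

Quotient: h^5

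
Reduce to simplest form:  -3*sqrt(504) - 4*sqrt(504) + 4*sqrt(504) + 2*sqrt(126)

-12*sqrt(14)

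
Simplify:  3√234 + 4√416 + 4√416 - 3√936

3√234 = 9*√26; 4√416 = 16*√26; 4√416 = 16*√26; 3√936 = 18*√26
Combine: (9 + 16 + 16 - 18)·√26 = 23*√26

23*√26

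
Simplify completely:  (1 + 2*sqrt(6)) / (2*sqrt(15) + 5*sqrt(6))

(-12*sqrt(10) - 2*sqrt(15) + 5*sqrt(6) + 60)/90

Multiply numerator and denominator by -2*sqrt(15) + 5*sqrt(6).
Denominator becomes 90; numerator becomes -12*sqrt(10) - 2*sqrt(15) + 5*sqrt(6) + 60.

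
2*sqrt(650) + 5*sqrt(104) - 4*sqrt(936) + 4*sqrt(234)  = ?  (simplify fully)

2*sqrt(650) = 10*sqrt(26); 5*sqrt(104) = 10*sqrt(26); 4*sqrt(936) = 24*sqrt(26); 4*sqrt(234) = 12*sqrt(26)
Combine: (10 + 10 - 24 + 12)·sqrt(26) = 8*sqrt(26)

8*sqrt(26)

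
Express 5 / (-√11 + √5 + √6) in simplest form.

(5*√6 + 6*√5 + √330)/12

Group as (√5 + √6) - √11; multiply by (√5 + √6) + √11, then rationalise the remaining surd.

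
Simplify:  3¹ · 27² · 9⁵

3¹ = 3^1; 27² = 3^6; 9⁵ = 3^10
Combine exponents: 3^17

3^17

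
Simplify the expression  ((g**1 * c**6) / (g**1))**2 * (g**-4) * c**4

c**16/g**4

Inside the bracket: c**6
Raise to the power 2: c**12
Multiply by (g**-4) * c**4: add exponents.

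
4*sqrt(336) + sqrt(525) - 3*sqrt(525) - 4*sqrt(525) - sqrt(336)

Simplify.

4*sqrt(336) = 16*sqrt(21); sqrt(525) = 5*sqrt(21); 3*sqrt(525) = 15*sqrt(21); 4*sqrt(525) = 20*sqrt(21); sqrt(336) = 4*sqrt(21)
Combine: (16 + 5 - 15 - 20 - 4)·sqrt(21) = -18*sqrt(21)

-18*sqrt(21)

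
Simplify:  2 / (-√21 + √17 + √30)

(-13*√21 + 4*√30 + 17*√17 + 3*√1190)/341

Group as (√17 + √30) - √21; multiply by (√17 + √30) + √21, then rationalise the remaining surd.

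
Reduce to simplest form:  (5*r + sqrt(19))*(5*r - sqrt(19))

25*r^2 - 19

Product of conjugates: (P+Q)(P-Q) = P^2 - Q^2.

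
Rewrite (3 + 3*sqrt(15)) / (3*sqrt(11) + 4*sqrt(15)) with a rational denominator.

(-3*sqrt(165) - 3*sqrt(11) + 4*sqrt(15) + 60)/47

Multiply numerator and denominator by -3*sqrt(11) + 4*sqrt(15).
Denominator becomes 141; numerator becomes -9*sqrt(165) - 9*sqrt(11) + 12*sqrt(15) + 180.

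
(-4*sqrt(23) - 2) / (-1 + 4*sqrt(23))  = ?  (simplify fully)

Multiply numerator and denominator by -4*sqrt(23) - 1.
Denominator becomes -367; numerator becomes 12*sqrt(23) + 370.

(-370 - 12*sqrt(23))/367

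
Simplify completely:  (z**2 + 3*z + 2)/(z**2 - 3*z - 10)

(z + 1)/(z - 5)

Factor: z**2 + 3*z + 2 = (z + 2)*(z + 1);  z**2 - 3*z - 10 = (z - 5)*(z + 2)
Cancel the common factor (z + 2).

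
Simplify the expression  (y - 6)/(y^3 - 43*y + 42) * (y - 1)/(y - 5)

Factor: y^3 - 43*y + 42 = (y - 1)*(y - 6)*(y + 7)
Cancel the common factors (y - 6), (y - 1).

1/(y^2 + 2*y - 35)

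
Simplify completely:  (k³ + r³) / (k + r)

k^3 + r^3 = (k + r)(k² - k*r + r²).

k² - k*r + r²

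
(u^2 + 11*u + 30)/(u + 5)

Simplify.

u + 6

Factor: u^2 + 11*u + 30 = (u + 6)*(u + 5)
Cancel the common factor (u + 5).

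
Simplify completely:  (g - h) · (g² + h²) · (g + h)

g⁴ - h⁴

Pair the conjugate factors: (g+h)(g-h) = g² - h², then repeat with the next factor.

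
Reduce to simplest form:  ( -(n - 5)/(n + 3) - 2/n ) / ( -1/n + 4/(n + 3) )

(-n**2 + 3*n - 6)/(3*n - 3)

Numerator: -(n - 5)/(n + 3) - 2/n = (-n**2 + 3*n - 6)/(n**2 + 3*n)
Denominator: -1/n + 4/(n + 3) = (3*n - 3)/(n**2 + 3*n)
Divide: ((-n**2 + 3*n - 6)/(n**2 + 3*n)) · ((n**2 + 3*n)/(3*n - 3)) = (-n**2 + 3*n - 6)/(3*n - 3)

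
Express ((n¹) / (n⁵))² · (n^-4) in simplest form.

n^(-12)

Inside the bracket: (n^-4)
Raise to the power 2: (n^-8)
Multiply by (n^-4): add exponents.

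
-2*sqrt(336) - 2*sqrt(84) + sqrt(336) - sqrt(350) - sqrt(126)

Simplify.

-8*sqrt(21) - 8*sqrt(14)

2*sqrt(336) = 8*sqrt(21); 2*sqrt(84) = 4*sqrt(21); sqrt(336) = 4*sqrt(21); sqrt(350) = 5*sqrt(14); sqrt(126) = 3*sqrt(14)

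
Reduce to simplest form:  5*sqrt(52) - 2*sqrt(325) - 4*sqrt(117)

-12*sqrt(13)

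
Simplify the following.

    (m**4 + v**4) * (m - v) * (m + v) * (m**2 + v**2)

Telescope via difference of squares: (m+v)(m-v) = m**2 - v**2, then repeat with the next factor.

m**8 - v**8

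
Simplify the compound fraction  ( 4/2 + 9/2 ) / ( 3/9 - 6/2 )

-39/16

Numerator: 4/2 + 9/2 = 13/2
Denominator: 3/9 - 6/2 = -8/3
Divide: (13/2) · (-3/8) = -39/16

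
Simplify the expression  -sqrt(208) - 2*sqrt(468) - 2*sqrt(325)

-26*sqrt(13)

sqrt(208) = 4*sqrt(13); 2*sqrt(468) = 12*sqrt(13); 2*sqrt(325) = 10*sqrt(13)
Combine: (-4 - 12 - 10)·sqrt(13) = -26*sqrt(13)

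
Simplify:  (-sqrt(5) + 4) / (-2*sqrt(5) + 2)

(-3*sqrt(5) + 1)/8

Multiply numerator and denominator by 2 + 2*sqrt(5).
Denominator becomes -16; numerator becomes -2 + 6*sqrt(5).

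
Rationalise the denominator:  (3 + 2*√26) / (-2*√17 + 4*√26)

Multiply numerator and denominator by 2*√17 + 4*√26.
Denominator becomes 348; numerator becomes 6*√17 + 12*√26 + 4*√442 + 208.

(3*√17 + 6*√26 + 2*√442 + 104)/174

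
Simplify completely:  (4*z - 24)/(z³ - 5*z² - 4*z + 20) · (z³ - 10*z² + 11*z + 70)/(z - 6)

Factor: 4*z - 24 = 4·(z - 6);  z³ - 5*z² - 4*z + 20 = (z - 5)·(z - 2)·(z + 2);  z³ - 10*z² + 11*z + 70 = (z + 2)·(z - 5)·(z - 7)
Cancel the common factors (z - 5), (z + 2), (z - 6).

(4*z - 28)/(z - 2)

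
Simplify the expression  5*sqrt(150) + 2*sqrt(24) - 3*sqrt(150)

5*sqrt(150) = 25*sqrt(6); 2*sqrt(24) = 4*sqrt(6); 3*sqrt(150) = 15*sqrt(6)
Combine: (25 + 4 - 15)·sqrt(6) = 14*sqrt(6)

14*sqrt(6)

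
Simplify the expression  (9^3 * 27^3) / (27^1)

9^3 = 3^6; 27^3 = 3^9; 27^1 = 3^3
Combine exponents: 3^12

3^12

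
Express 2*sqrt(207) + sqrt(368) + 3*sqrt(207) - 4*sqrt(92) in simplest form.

11*sqrt(23)

2*sqrt(207) = 6*sqrt(23); sqrt(368) = 4*sqrt(23); 3*sqrt(207) = 9*sqrt(23); 4*sqrt(92) = 8*sqrt(23)
Combine: (6 + 4 + 9 - 8)·sqrt(23) = 11*sqrt(23)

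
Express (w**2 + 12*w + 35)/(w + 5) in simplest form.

w + 7

Factor: w**2 + 12*w + 35 = (w + 7)*(w + 5)
Cancel the common factor (w + 5).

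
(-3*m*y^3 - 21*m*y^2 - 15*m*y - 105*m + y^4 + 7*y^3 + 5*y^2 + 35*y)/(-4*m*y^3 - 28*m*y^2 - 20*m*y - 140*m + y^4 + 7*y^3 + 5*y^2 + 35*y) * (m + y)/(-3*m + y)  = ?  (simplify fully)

(m + y)/(-4*m + y)

Factor: -3*m*y^3 - 21*m*y^2 - 15*m*y - 105*m + y^4 + 7*y^3 + 5*y^2 + 35*y = (y + 7)*(-3*m + y)*(y^2 + 5);  -4*m*y^3 - 28*m*y^2 - 20*m*y - 140*m + y^4 + 7*y^3 + 5*y^2 + 35*y = (y + 7)*(-4*m + y)*(y^2 + 5)
Cancel the common factors (y^2 + 5), (y + 7), (-3*m + y).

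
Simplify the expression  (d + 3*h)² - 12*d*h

After expansion: d² - 6*d*h + 9*h² — a perfect-square trinomial.

(d - 3*h)²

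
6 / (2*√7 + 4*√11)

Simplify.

Multiply numerator and denominator by -2*√7 + 4*√11.
Denominator becomes 148; numerator becomes -12*√7 + 24*√11.

(-3*√7 + 6*√11)/37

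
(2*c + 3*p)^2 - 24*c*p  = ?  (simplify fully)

(2*c - 3*p)^2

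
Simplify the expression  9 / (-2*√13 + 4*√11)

Multiply numerator and denominator by 2*√13 + 4*√11.
Denominator becomes 124; numerator becomes 18*√13 + 36*√11.

(9*√13 + 18*√11)/62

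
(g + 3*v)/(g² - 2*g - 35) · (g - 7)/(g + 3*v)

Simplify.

Factor: g² - 2*g - 35 = (g - 7)·(g + 5)
Cancel the common factors (g + 3*v), (g - 7).

1/(g + 5)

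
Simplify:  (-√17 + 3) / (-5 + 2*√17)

(-19 + √17)/43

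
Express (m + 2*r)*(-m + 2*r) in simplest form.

-m^2 + 4*r^2

Product of conjugates: (P+Q)(P-Q) = P^2 - Q^2.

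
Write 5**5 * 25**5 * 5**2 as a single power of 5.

5**5 = 5**5; 25**5 = 5**10; 5**2 = 5**2
Combine exponents: 5**17

5**17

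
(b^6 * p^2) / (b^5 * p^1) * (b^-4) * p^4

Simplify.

Quotient: b^1 * p^1
Multiply by (b^-4) * p^4: add exponents.

p^5/b^3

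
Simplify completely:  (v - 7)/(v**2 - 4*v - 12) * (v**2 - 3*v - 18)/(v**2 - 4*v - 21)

Factor: v**2 - 4*v - 12 = (v - 6)*(v + 2);  v**2 - 3*v - 18 = (v - 6)*(v + 3);  v**2 - 4*v - 21 = (v + 3)*(v - 7)
Cancel the common factors (v - 7), (v - 6), (v + 3).

1/(v + 2)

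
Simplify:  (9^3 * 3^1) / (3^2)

3^5

9^3 = 3^6; 3^1 = 3^1; 3^2 = 3^2
Combine exponents: 3^5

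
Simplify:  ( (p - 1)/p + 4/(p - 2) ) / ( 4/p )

(p² + p + 2)/(4*p - 8)

Numerator: (p - 1)/p + 4/(p - 2) = (p² + p + 2)/(p² - 2*p)
Denominator: 4/p = 4/p
Divide: ((p² + p + 2)/(p² - 2*p)) · (p/4) = (p² + p + 2)/(4*p - 8)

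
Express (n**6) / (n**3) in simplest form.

n**3

Quotient: n**3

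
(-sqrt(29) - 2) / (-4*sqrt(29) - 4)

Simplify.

(sqrt(29) + 27)/112

Multiply numerator and denominator by -4 + 4*sqrt(29).
Denominator becomes -448; numerator becomes -108 - 4*sqrt(29).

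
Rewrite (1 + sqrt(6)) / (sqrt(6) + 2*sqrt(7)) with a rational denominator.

Multiply numerator and denominator by -2*sqrt(7) + sqrt(6).
Denominator becomes -22; numerator becomes -2*sqrt(42) - 2*sqrt(7) + sqrt(6) + 6.

(-6 - sqrt(6) + 2*sqrt(7) + 2*sqrt(42))/22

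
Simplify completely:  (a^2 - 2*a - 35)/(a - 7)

a + 5

Factor: a^2 - 2*a - 35 = (a - 7)*(a + 5)
Cancel the common factor (a - 7).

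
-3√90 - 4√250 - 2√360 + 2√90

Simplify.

-35*√10

3√90 = 9*√10; 4√250 = 20*√10; 2√360 = 12*√10; 2√90 = 6*√10
Combine: (-9 - 20 - 12 + 6)·√10 = -35*√10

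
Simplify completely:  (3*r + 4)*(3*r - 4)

9*r**2 - 16

Product of conjugates: (P+Q)(P-Q) = P**2 - Q**2.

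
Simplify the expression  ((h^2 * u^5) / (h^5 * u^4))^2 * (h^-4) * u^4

Inside the bracket: (h^-3) * u^1
Raise to the power 2: (h^-6) * u^2
Multiply by (h^-4) * u^4: add exponents.

u^6/h^10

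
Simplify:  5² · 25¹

5^4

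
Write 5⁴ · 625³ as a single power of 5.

5⁴ = 5^4; 625³ = 5^12
Combine exponents: 5^16

5^16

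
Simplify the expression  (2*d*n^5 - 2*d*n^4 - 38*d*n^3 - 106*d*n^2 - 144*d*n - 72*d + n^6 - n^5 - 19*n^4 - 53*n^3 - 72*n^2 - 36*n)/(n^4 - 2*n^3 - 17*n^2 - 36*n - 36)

Factor: 2*d*n^5 - 2*d*n^4 - 38*d*n^3 - 106*d*n^2 - 144*d*n - 72*d + n^6 - n^5 - 19*n^4 - 53*n^3 - 72*n^2 - 36*n = (n + 1)*(n - 6)*(n^2 + 2*n + 3)*(2*d + n)*(n + 2);  n^4 - 2*n^3 - 17*n^2 - 36*n - 36 = (n - 6)*(n^2 + 2*n + 3)*(n + 2)
Cancel the common factors (n^2 + 2*n + 3), (n - 6), (n + 2).

2*d*n + 2*d + n^2 + n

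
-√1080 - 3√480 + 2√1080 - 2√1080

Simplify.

√1080 = 6*√30; 3√480 = 12*√30; 2√1080 = 12*√30; 2√1080 = 12*√30
Combine: (-6 - 12 + 12 - 12)·√30 = -18*√30

-18*√30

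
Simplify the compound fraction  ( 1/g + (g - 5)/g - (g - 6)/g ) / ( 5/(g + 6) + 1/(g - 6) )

Numerator: 1/g + (g - 5)/g - (g - 6)/g = 2/g
Denominator: 5/(g + 6) + 1/(g - 6) = (6*g - 24)/(g² - 36)
Divide: (2/g) · ((g² - 36)/(6*g - 24)) = (g² - 36)/(3*g² - 12*g)

(g² - 36)/(3*g² - 12*g)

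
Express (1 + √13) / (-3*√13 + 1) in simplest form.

(-10 - √13)/29

Multiply numerator and denominator by 1 + 3*√13.
Denominator becomes -116; numerator becomes 4*√13 + 40.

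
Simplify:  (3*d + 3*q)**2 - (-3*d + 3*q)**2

Only the odd-power cross terms survive.

36*d*q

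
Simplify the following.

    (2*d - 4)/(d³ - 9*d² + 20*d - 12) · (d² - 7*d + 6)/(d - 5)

2/(d - 5)

Factor: 2*d - 4 = 2·(d - 2);  d³ - 9*d² + 20*d - 12 = (d - 2)·(d - 1)·(d - 6);  d² - 7*d + 6 = (d - 6)·(d - 1)
Cancel the common factors (d - 1), (d - 2), (d - 6).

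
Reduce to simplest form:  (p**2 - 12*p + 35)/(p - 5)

Factor: p**2 - 12*p + 35 = (p - 7)*(p - 5)
Cancel the common factor (p - 5).

p - 7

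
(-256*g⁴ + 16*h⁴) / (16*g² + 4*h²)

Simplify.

-16*g² + 4*h²

Factor (2*h)^4 - (4*g)^4 and cancel (16*g² + 4*h²).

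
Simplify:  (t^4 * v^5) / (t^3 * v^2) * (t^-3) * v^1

Quotient: t^1 * v^3
Multiply by (t^-3) * v^1: add exponents.

v^4/t^2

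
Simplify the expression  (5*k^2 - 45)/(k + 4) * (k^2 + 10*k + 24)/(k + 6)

5*k^2 - 45

Factor: 5*k^2 - 45 = 5*(k + 3)*(k - 3);  k^2 + 10*k + 24 = (k + 6)*(k + 4)
Cancel the common factors (k + 4), (k + 6).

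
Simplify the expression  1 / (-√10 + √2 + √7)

(√10 + 5*√7 + 15*√2 + 4*√35)/55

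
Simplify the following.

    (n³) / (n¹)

n²

Quotient: n²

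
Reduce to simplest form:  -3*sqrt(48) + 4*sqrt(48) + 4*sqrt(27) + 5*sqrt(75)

41*sqrt(3)

3*sqrt(48) = 12*sqrt(3); 4*sqrt(48) = 16*sqrt(3); 4*sqrt(27) = 12*sqrt(3); 5*sqrt(75) = 25*sqrt(3)
Combine: (-12 + 16 + 12 + 25)·sqrt(3) = 41*sqrt(3)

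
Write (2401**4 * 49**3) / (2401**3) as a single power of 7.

7**10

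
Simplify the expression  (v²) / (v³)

1/v

Quotient: (v^-1)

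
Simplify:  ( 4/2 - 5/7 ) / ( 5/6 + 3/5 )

Numerator: 4/2 - 5/7 = 9/7
Denominator: 5/6 + 3/5 = 43/30
Divide: (9/7) · (30/43) = 270/301

270/301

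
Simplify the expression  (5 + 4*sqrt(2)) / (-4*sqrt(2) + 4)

Multiply numerator and denominator by 4 + 4*sqrt(2).
Denominator becomes -16; numerator becomes 36*sqrt(2) + 52.

(-13 - 9*sqrt(2))/4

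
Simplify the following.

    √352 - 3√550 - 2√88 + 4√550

√352 = 4*√22; 3√550 = 15*√22; 2√88 = 4*√22; 4√550 = 20*√22
Combine: (4 - 15 - 4 + 20)·√22 = 5*√22

5*√22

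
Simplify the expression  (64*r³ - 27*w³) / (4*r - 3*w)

Factor as (a-b)(a^2+ab+b^2) with a=(4*r), b=(3*w).

16*r² + 12*r*w + 9*w²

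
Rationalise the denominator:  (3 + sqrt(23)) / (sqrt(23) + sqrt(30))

Multiply numerator and denominator by -sqrt(30) + sqrt(23).
Denominator becomes -7; numerator becomes -sqrt(690) - 3*sqrt(30) + 3*sqrt(23) + 23.

(-23 - 3*sqrt(23) + 3*sqrt(30) + sqrt(690))/7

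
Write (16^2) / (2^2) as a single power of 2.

2^6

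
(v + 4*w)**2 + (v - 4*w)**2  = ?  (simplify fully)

Binomially expand both and collect terms in v, (4*w).

2*v**2 + 32*w**2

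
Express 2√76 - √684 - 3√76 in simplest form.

-8*√19

2√76 = 4*√19; √684 = 6*√19; 3√76 = 6*√19
Combine: (4 - 6 - 6)·√19 = -8*√19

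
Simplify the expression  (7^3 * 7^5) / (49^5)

7^(-2)

7^3 = 7^3; 7^5 = 7^5; 49^5 = 7^10
Combine exponents: 7^(-2)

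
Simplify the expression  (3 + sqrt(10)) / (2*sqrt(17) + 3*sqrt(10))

(-2*sqrt(170) - 6*sqrt(17) + 9*sqrt(10) + 30)/22

Multiply numerator and denominator by -2*sqrt(17) + 3*sqrt(10).
Denominator becomes 22; numerator becomes -2*sqrt(170) - 6*sqrt(17) + 9*sqrt(10) + 30.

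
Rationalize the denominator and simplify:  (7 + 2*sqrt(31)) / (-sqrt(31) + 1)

(-23 - 3*sqrt(31))/10

Multiply numerator and denominator by 1 + sqrt(31).
Denominator becomes -30; numerator becomes 9*sqrt(31) + 69.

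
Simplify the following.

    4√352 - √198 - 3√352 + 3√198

4√352 = 16*√22; √198 = 3*√22; 3√352 = 12*√22; 3√198 = 9*√22
Combine: (16 - 3 - 12 + 9)·√22 = 10*√22

10*√22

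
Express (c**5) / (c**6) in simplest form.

Quotient: (c**-1)

1/c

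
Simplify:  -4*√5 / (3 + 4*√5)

(-80 + 12*√5)/71

Multiply numerator and denominator by -4*√5 + 3.
Denominator becomes -71; numerator becomes -12*√5 + 80.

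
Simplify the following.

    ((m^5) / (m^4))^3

m^3

Inside the bracket: m^1
Raise to the power 3: m^3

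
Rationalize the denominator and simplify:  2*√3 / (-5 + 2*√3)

(-10*√3 - 12)/13

Multiply numerator and denominator by -5 - 2*√3.
Denominator becomes 13; numerator becomes -10*√3 - 12.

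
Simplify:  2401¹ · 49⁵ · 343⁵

2401¹ = 7^4; 49⁵ = 7^10; 343⁵ = 7^15
Combine exponents: 7^29

7^29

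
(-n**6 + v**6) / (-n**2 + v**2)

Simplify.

Factor v**6 - n**6 and cancel (-n**2 + v**2).

n**4 + n**2*v**2 + v**4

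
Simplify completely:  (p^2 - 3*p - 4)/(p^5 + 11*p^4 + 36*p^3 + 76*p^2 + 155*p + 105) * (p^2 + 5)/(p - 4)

1/(p^2 + 10*p + 21)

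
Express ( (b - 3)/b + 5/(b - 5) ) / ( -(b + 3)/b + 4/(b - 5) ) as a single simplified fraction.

(-b^2 + 3*b - 15)/(b^2 - 6*b - 15)

Numerator: (b - 3)/b + 5/(b - 5) = (b^2 - 3*b + 15)/(b^2 - 5*b)
Denominator: -(b + 3)/b + 4/(b - 5) = (-b^2 + 6*b + 15)/(b^2 - 5*b)
Divide: ((b^2 - 3*b + 15)/(b^2 - 5*b)) · ((b^2 - 5*b)/(-b^2 + 6*b + 15)) = (-b^2 + 3*b - 15)/(b^2 - 6*b - 15)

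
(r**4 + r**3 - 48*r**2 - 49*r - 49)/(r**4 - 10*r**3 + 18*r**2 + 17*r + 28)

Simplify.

Factor: r**4 + r**3 - 48*r**2 - 49*r - 49 = (r - 7)*(r**2 + r + 1)*(r + 7);  r**4 - 10*r**3 + 18*r**2 + 17*r + 28 = (r - 4)*(r**2 + r + 1)*(r - 7)
Cancel the common factors (r**2 + r + 1), (r - 7).

(r + 7)/(r - 4)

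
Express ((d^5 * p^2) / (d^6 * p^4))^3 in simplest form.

1/(d^3*p^6)

Inside the bracket: (d^-1) * (p^-2)
Raise to the power 3: (d^-3) * (p^-6)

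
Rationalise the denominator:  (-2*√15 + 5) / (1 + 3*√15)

Multiply numerator and denominator by -3*√15 + 1.
Denominator becomes -134; numerator becomes -17*√15 + 95.

(-95 + 17*√15)/134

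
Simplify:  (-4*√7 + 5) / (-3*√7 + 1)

Multiply numerator and denominator by 1 + 3*√7.
Denominator becomes -62; numerator becomes -79 + 11*√7.

(-11*√7 + 79)/62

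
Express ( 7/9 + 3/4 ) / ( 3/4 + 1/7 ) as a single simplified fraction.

77/45

Numerator: 7/9 + 3/4 = 55/36
Denominator: 3/4 + 1/7 = 25/28
Divide: (55/36) · (28/25) = 77/45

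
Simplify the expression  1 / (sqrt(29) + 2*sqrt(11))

(-sqrt(29) + 2*sqrt(11))/15

Multiply numerator and denominator by -sqrt(29) + 2*sqrt(11).
Denominator becomes 15; numerator becomes -sqrt(29) + 2*sqrt(11).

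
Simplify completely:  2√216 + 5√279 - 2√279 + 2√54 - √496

2√216 = 12*√6; 5√279 = 15*√31; 2√279 = 6*√31; 2√54 = 6*√6; √496 = 4*√31

5*√31 + 18*√6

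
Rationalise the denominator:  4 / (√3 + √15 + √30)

(-10*√6 - 4*√30 + 6*√15 + 14*√3)/3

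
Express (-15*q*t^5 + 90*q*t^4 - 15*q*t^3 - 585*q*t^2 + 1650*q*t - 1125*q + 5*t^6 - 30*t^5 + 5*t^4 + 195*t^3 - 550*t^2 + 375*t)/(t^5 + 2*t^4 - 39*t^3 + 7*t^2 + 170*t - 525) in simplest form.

(-15*q*t + 15*q + 5*t^2 - 5*t)/(t + 7)

Factor: -15*q*t^5 + 90*q*t^4 - 15*q*t^3 - 585*q*t^2 + 1650*q*t - 1125*q + 5*t^6 - 30*t^5 + 5*t^4 + 195*t^3 - 550*t^2 + 375*t = 5*(t + 3)*(t - 1)*(t - 5)*(-3*q + t)*(t^2 - 3*t + 5);  t^5 + 2*t^4 - 39*t^3 + 7*t^2 + 170*t - 525 = (t - 5)*(t + 7)*(t + 3)*(t^2 - 3*t + 5)
Cancel the common factors (t^2 - 3*t + 5), (t + 3), (t - 5).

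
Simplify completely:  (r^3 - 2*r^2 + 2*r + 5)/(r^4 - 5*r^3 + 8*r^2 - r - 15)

Factor: r^3 - 2*r^2 + 2*r + 5 = (r^2 - 3*r + 5)*(r + 1);  r^4 - 5*r^3 + 8*r^2 - r - 15 = (r^2 - 3*r + 5)*(r + 1)*(r - 3)
Cancel the common factors (r^2 - 3*r + 5), (r + 1).

1/(r - 3)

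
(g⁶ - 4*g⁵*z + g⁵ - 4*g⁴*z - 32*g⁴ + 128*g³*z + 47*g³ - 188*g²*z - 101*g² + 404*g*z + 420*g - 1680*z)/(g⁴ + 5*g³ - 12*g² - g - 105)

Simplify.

g² - 4*g*z - 4*g + 16*z

Factor: g⁶ - 4*g⁵*z + g⁵ - 4*g⁴*z - 32*g⁴ + 128*g³*z + 47*g³ - 188*g²*z - 101*g² + 404*g*z + 420*g - 1680*z = (g - 4)·(g - 4*z)·(g - 3)·(g² + g + 5)·(g + 7);  g⁴ + 5*g³ - 12*g² - g - 105 = (g - 3)·(g + 7)·(g² + g + 5)
Cancel the common factors (g² + g + 5), (g + 7), (g - 3).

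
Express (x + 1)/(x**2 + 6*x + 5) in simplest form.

Factor: x**2 + 6*x + 5 = (x + 1)*(x + 5)
Cancel the common factor (x + 1).

1/(x + 5)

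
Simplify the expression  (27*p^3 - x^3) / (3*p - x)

(3*p)^3 - x^3 = (3*p - x)(9*p^2 + 3*p*x + x^2).

9*p^2 + 3*p*x + x^2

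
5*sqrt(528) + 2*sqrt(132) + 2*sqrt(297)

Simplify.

5*sqrt(528) = 20*sqrt(33); 2*sqrt(132) = 4*sqrt(33); 2*sqrt(297) = 6*sqrt(33)
Combine: (20 + 4 + 6)·sqrt(33) = 30*sqrt(33)

30*sqrt(33)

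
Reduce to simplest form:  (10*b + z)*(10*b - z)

Product of conjugates: (P+Q)(P-Q) = P^2 - Q^2.

100*b^2 - z^2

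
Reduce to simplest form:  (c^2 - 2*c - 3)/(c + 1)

c - 3

Factor: c^2 - 2*c - 3 = (c + 1)*(c - 3)
Cancel the common factor (c + 1).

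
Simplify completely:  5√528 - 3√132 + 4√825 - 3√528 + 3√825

37*√33

5√528 = 20*√33; 3√132 = 6*√33; 4√825 = 20*√33; 3√528 = 12*√33; 3√825 = 15*√33
Combine: (20 - 6 + 20 - 12 + 15)·√33 = 37*√33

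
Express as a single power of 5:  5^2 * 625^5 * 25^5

5^2 = 5^2; 625^5 = 5^20; 25^5 = 5^10
Combine exponents: 5^32

5^32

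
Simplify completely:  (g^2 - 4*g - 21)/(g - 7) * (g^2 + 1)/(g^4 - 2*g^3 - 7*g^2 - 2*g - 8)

Factor: g^2 - 4*g - 21 = (g + 3)*(g - 7);  g^4 - 2*g^3 - 7*g^2 - 2*g - 8 = (g - 4)*(g^2 + 1)*(g + 2)
Cancel the common factors (g^2 + 1), (g - 7).

(g + 3)/(g^2 - 2*g - 8)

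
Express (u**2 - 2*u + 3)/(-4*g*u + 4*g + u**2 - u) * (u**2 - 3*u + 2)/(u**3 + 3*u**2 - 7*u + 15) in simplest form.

Factor: -4*g*u + 4*g + u**2 - u = (u - 1)*(-4*g + u);  u**2 - 3*u + 2 = (u - 1)*(u - 2);  u**3 + 3*u**2 - 7*u + 15 = (u + 5)*(u**2 - 2*u + 3)
Cancel the common factors (u**2 - 2*u + 3), (u - 1).

(u - 2)/(-4*g*u - 20*g + u**2 + 5*u)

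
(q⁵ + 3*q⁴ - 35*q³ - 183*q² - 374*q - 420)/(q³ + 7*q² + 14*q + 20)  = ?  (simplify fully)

Factor: q⁵ + 3*q⁴ - 35*q³ - 183*q² - 374*q - 420 = (q + 3)·(q² + 2*q + 4)·(q + 5)·(q - 7);  q³ + 7*q² + 14*q + 20 = (q² + 2*q + 4)·(q + 5)
Cancel the common factors (q² + 2*q + 4), (q + 5).

q² - 4*q - 21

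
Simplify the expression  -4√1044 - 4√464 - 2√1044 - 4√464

-68*√29

4√1044 = 24*√29; 4√464 = 16*√29; 2√1044 = 12*√29; 4√464 = 16*√29
Combine: (-24 - 16 - 12 - 16)·√29 = -68*√29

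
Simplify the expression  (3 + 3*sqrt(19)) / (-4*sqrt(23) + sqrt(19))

(-12*sqrt(437) - 12*sqrt(23) - 57 - 3*sqrt(19))/349

Multiply numerator and denominator by sqrt(19) + 4*sqrt(23).
Denominator becomes -349; numerator becomes 3*sqrt(19) + 57 + 12*sqrt(23) + 12*sqrt(437).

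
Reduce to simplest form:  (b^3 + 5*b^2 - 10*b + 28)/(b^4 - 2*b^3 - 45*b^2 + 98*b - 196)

Factor: b^3 + 5*b^2 - 10*b + 28 = (b^2 - 2*b + 4)*(b + 7);  b^4 - 2*b^3 - 45*b^2 + 98*b - 196 = (b + 7)*(b^2 - 2*b + 4)*(b - 7)
Cancel the common factors (b^2 - 2*b + 4), (b + 7).

1/(b - 7)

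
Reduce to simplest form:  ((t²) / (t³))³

Inside the bracket: (t^-1)
Raise to the power 3: (t^-3)

t^(-3)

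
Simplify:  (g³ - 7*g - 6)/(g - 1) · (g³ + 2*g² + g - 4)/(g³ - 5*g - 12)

g² + 3*g + 2

Factor: g³ - 7*g - 6 = (g + 1)·(g - 3)·(g + 2);  g³ + 2*g² + g - 4 = (g - 1)·(g² + 3*g + 4);  g³ - 5*g - 12 = (g² + 3*g + 4)·(g - 3)
Cancel the common factors (g² + 3*g + 4), (g - 3), (g - 1).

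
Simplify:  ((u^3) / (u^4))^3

Inside the bracket: (u^-1)
Raise to the power 3: (u^-3)

u^(-3)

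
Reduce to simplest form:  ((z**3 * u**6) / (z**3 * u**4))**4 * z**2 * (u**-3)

u**5*z**2

Inside the bracket: u**2
Raise to the power 4: u**8
Multiply by z**2 * (u**-3): add exponents.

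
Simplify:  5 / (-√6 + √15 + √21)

(-5*√6 + 2*√15 + √210)/12

Group as (√15 + √21) - √6; multiply by (√15 + √21) + √6, then rationalise the remaining surd.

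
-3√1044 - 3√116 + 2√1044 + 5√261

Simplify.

3√1044 = 18*√29; 3√116 = 6*√29; 2√1044 = 12*√29; 5√261 = 15*√29
Combine: (-18 - 6 + 12 + 15)·√29 = 3*√29

3*√29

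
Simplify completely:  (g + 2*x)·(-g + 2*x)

Difference of squares with P = 2*x, Q = g.

-g² + 4*x²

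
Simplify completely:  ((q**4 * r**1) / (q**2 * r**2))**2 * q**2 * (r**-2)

Inside the bracket: q**2 * (r**-1)
Raise to the power 2: q**4 * (r**-2)
Multiply by q**2 * (r**-2): add exponents.

q**6/r**4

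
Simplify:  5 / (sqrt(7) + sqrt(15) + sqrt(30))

Group as (sqrt(7) + sqrt(15)) + sqrt(30); multiply by (sqrt(7) + sqrt(15)) - sqrt(30), then rationalise the remaining surd.

(-75*sqrt(14) - 20*sqrt(30) + 55*sqrt(15) + 95*sqrt(7))/178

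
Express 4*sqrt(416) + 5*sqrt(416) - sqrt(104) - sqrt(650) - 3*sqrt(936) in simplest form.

4*sqrt(416) = 16*sqrt(26); 5*sqrt(416) = 20*sqrt(26); sqrt(104) = 2*sqrt(26); sqrt(650) = 5*sqrt(26); 3*sqrt(936) = 18*sqrt(26)
Combine: (16 + 20 - 2 - 5 - 18)·sqrt(26) = 11*sqrt(26)

11*sqrt(26)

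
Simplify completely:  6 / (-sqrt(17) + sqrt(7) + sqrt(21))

(-66*sqrt(17) + 18*sqrt(21) + 186*sqrt(7) + 84*sqrt(51))/467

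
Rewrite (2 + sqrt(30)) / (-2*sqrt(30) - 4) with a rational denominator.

Multiply numerator and denominator by -4 + 2*sqrt(30).
Denominator becomes -104; numerator becomes 52.

-1/2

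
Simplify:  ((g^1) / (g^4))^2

Inside the bracket: (g^-3)
Raise to the power 2: (g^-6)

g^(-6)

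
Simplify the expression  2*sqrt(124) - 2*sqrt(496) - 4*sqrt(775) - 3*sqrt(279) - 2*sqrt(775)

2*sqrt(124) = 4*sqrt(31); 2*sqrt(496) = 8*sqrt(31); 4*sqrt(775) = 20*sqrt(31); 3*sqrt(279) = 9*sqrt(31); 2*sqrt(775) = 10*sqrt(31)
Combine: (4 - 8 - 20 - 9 - 10)·sqrt(31) = -43*sqrt(31)

-43*sqrt(31)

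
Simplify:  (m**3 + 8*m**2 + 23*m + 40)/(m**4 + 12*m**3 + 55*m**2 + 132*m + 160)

Factor: m**3 + 8*m**2 + 23*m + 40 = (m**2 + 3*m + 8)*(m + 5);  m**4 + 12*m**3 + 55*m**2 + 132*m + 160 = (m**2 + 3*m + 8)*(m + 4)*(m + 5)
Cancel the common factors (m**2 + 3*m + 8), (m + 5).

1/(m + 4)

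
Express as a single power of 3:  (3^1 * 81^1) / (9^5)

3^(-5)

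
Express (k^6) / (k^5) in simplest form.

k

Quotient: k^1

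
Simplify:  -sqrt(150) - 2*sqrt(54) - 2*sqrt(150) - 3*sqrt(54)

sqrt(150) = 5*sqrt(6); 2*sqrt(54) = 6*sqrt(6); 2*sqrt(150) = 10*sqrt(6); 3*sqrt(54) = 9*sqrt(6)
Combine: (-5 - 6 - 10 - 9)·sqrt(6) = -30*sqrt(6)

-30*sqrt(6)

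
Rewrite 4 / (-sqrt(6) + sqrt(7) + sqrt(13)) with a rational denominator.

(-7*sqrt(6) + 6*sqrt(7) + sqrt(546))/21

Group as (sqrt(7) + sqrt(13)) - sqrt(6); multiply by (sqrt(7) + sqrt(13)) + sqrt(6), then rationalise the remaining surd.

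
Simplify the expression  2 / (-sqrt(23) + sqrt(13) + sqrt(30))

Group as (sqrt(13) + sqrt(30)) - sqrt(23); multiply by (sqrt(13) + sqrt(30)) + sqrt(23), then rationalise the remaining surd.

(-10*sqrt(23) + 3*sqrt(30) + 20*sqrt(13) + sqrt(8970))/290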